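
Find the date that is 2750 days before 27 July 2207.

14 January 2200

Count 2750 days before July 27, 2207:
From January 14, 2200 to January 14, 2207: 7 years, of which 1 contains a Feb 29 — 6×365 + 1×366 = 2556 days.
(2200 is not a leap year (divisible by 100 but not 400).)
January 2207: 31 − 14 = 17 days remain.
Then February 2207 (28), March (31), April (30), May (31), June (30): 28 + 31 + 30 + 31 + 30 = 150 days.
July 1–27, 2207: 27 days.
Residual: 194 days.
Total: 2750 days.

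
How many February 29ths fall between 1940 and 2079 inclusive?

35

Years divisible by 4: 1940, 1944, …, 2076 — 35 in all.
2000 is divisible by 400, so still leap.
No century exceptions apply. Count: 35.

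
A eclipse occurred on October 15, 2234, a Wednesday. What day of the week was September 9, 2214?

Count forward from the earlier date (September 9, 2214) to the later (October 15, 2234):
From September 9, 2214 to September 9, 2234: 20 years, of which 5 contain a Feb 29 — 15×365 + 5×366 = 7305 days.
September 2234: 30 − 9 = 21 days remain.
October 1–15, 2234: 15 days.
Residual: 36 days.
Total: 7341 days.
7341 mod 7 = 5, so 5 days before Wednesday is Friday.

Friday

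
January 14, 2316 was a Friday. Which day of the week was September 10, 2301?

Count forward from the earlier date (September 10, 2301) to the later (January 14, 2316):
Day-of-year of September 10, 2301: 253.
Day-of-year of January 14, 2316: 14.
2301 has 365 days, so 365 − 253 = 112 days remain in 2301.
Full years 2302–2315: 11 common + 3 leap = 11×365 + 3×366 = 5113 days.
Total: 112 + 5113 + 14 = 5239 days.
5239 mod 7 = 3, so 3 days before Friday is Tuesday.

Tuesday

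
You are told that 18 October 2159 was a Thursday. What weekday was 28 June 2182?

Friday

From October 18, 2159 to October 18, 2181: 22 years, of which 6 contain a Feb 29 — 16×365 + 6×366 = 8036 days.
October 2181: 31 − 18 = 13 days remain.
Then November (30), December (31), January (31), February 2182 (28), March (31), April (30), May (31): 30 + 31 + 31 + 28 + 31 + 30 + 31 = 212 days.
June 1–28, 2182: 28 days.
Residual: 253 days.
Total: 8289 days.
8289 mod 7 = 1, so 1 day after Thursday is Friday.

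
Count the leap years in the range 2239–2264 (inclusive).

7

Years divisible by 4 in [2239, 2264]: 2240, 2244, 2248, 2252, 2256, 2260, 2264.
No century exceptions apply. Count: 7.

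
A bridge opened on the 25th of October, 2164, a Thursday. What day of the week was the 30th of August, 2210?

Day-of-year of October 25, 2164: 299.
Day-of-year of August 30, 2210: 242.
2164 has 366 days, so 366 − 299 = 67 days remain in 2164.
Full years 2165–2209: 35 common + 10 leap = 35×365 + 10×366 = 16435 days.
Total: 67 + 16435 + 242 = 16744 days.
16744 is a multiple of 7, so the 30th of August, 2210 falls on the same weekday: Thursday.

Thursday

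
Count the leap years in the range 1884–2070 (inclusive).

46

Years divisible by 4: 1884, 1888, …, 2068 — 47 in all.
Of these, 1900 is divisible by 100 but not 400, so not leap.
2000 is divisible by 400, so still leap.
Leap years: 47 − 1 = 46.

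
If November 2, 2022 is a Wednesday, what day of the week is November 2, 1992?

Count forward from the earlier date (November 2, 1992) to the later (November 2, 2022):
From November 2, 1992 to November 2, 2022: 30 years, of which 7 contain a Feb 29 — 23×365 + 7×366 = 10957 days.
(2000 is a leap year (divisible by 400).)
Total: 10957 days.
10957 mod 7 = 2, so 2 days before Wednesday is Monday.

Monday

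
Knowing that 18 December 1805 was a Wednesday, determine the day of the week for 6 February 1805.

Count forward from the earlier date (February 6, 1805) to the later (December 18, 1805):
February 1805: 28 − 6 = 22 days remain (1805 is not a leap year, so February has 28 days).
Then 9 full months totalling 275 days.
December 1–18, 1805: 18 days.
Total: 22 + 275 + 18 = 315 days.
315 is a multiple of 7, so 6 February 1805 falls on the same weekday: Wednesday.

Wednesday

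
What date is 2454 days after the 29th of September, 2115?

the 18th of June, 2122

Count 2454 days after September 29, 2115:
September 29, 2115 → September 29, 2116: 366 days (2116 is a leap year).
September 29, 2116 → September 29, 2117: 365 days.
September 29, 2117 → September 29, 2118: 365 days.
September 29, 2118 → September 29, 2119: 365 days.
September 29, 2119 → September 29, 2120: 366 days (2120 is a leap year).
September 29, 2120 → September 29, 2121: 365 days.
September 2121: 30 − 29 = 1 day remains.
Then October (31), November (30), December (31), January (31), February 2122 (28), March (31), April (30), May (31): 31 + 30 + 31 + 31 + 28 + 31 + 30 + 31 = 243 days.
June 1–18, 2122: 18 days.
Residual: 262 days.
Total: 2454 days.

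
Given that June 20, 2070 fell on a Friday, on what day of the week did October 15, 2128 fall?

Friday

From June 20, 2070 to June 20, 2128: 58 years, of which 14 contain a Feb 29 — 44×365 + 14×366 = 21184 days.
(2100 is not a leap year (divisible by 100 but not 400).)
June 2128: 30 − 20 = 10 days remain.
Then July (31), August (31), September (30): 31 + 31 + 30 = 92 days.
October 1–15, 2128: 15 days.
Residual: 117 days.
Total: 21301 days.
21301 is a multiple of 7, so October 15, 2128 falls on the same weekday: Friday.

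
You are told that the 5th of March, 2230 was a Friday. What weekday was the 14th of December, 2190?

Tuesday

Count forward from the earlier date (December 14, 2190) to the later (March 5, 2230):
Day-of-year of December 14, 2190: 348.
Day-of-year of March 5, 2230: 64.
2190 has 365 days, so 365 − 348 = 17 days remain in 2190.
Full years 2191–2229: 30 common + 9 leap = 30×365 + 9×366 = 14244 days.
Total: 17 + 14244 + 64 = 14325 days.
14325 mod 7 = 3, so 3 days before Friday is Tuesday.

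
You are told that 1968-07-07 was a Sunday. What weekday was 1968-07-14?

Sunday

Within July 1968: 14 − 7 = 7 days.
7 is a multiple of 7, so 1968-07-14 falls on the same weekday: Sunday.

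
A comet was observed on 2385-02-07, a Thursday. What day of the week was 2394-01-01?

Day-of-year of February 7, 2385: 38.
Day-of-year of January 1, 2394: 1.
2385 has 365 days, so 365 − 38 = 327 days remain in 2385.
Full years 2386–2393: 6 common + 2 leap = 6×365 + 2×366 = 2922 days.
Total: 327 + 2922 + 1 = 3250 days.
3250 mod 7 = 2, so 2 days after Thursday is Saturday.

Saturday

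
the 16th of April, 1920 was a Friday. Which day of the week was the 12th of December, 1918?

Count forward from the earlier date (December 12, 1918) to the later (April 16, 1920):
December 12, 1918 → December 12, 1919: 365 days.
December 1919: 31 − 12 = 19 days remain.
Then January (31), February 1920 (29), March (31): 31 + 29 + 31 = 91 days.
April 1–16, 1920: 16 days.
Residual: 126 days.
Total: 491 days.
491 mod 7 = 1, so 1 day before Friday is Thursday.

Thursday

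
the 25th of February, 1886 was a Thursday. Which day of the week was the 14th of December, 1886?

Tuesday

February 1886: 28 − 25 = 3 days remain (1886 is not a leap year, so February has 28 days).
Then 9 full months totalling 275 days.
December 1–14, 1886: 14 days.
Total: 3 + 275 + 14 = 292 days.
292 mod 7 = 5, so 5 days after Thursday is Tuesday.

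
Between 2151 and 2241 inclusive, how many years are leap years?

Years divisible by 4: 2152, 2156, …, 2240 — 23 in all.
Of these, 2200 is divisible by 100 but not 400, so not leap.
Leap years: 23 − 1 = 22.

22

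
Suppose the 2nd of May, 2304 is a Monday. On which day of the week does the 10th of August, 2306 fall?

Day-of-year of May 2, 2304: 123.
Day-of-year of August 10, 2306: 222.
2304 has 366 days, so 366 − 123 = 243 days remain in 2304.
Full years: 2305: 365. Sum = 365.
Total: 243 + 365 + 222 = 830 days.
830 mod 7 = 4, so 4 days after Monday is Friday.

Friday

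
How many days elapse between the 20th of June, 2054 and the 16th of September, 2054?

June 2054: 30 − 20 = 10 days remain.
Then July (31), August (31): 31 + 31 = 62 days.
September 1–16, 2054: 16 days.
Total: 10 + 62 + 16 = 88 days.

88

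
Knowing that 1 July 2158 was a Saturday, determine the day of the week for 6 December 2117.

Monday

Count forward from the earlier date (December 6, 2117) to the later (July 1, 2158):
From December 6, 2117 to December 6, 2157: 40 years, of which 10 contain a Feb 29 — 30×365 + 10×366 = 14610 days.
December 2157: 31 − 6 = 25 days remain.
Then January (31), February 2158 (28), March (31), April (30), May (31), June (30): 31 + 28 + 31 + 30 + 31 + 30 = 181 days.
July 1, 2158: 1 day.
Residual: 207 days.
Total: 14817 days.
14817 mod 7 = 5, so 5 days before Saturday is Monday.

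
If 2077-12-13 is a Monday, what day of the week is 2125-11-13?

From December 13, 2077 to December 13, 2124: 47 years, of which 11 contain a Feb 29 — 36×365 + 11×366 = 17166 days.
(2100 is not a leap year (divisible by 100 but not 400).)
December 2124: 31 − 13 = 18 days remain.
Then 10 full months totalling 304 days.
November 1–13, 2125: 13 days.
Residual: 335 days.
Total: 17501 days.
17501 mod 7 = 1, so 1 day after Monday is Tuesday.

Tuesday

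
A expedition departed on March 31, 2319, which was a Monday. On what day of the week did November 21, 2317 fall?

Count forward from the earlier date (November 21, 2317) to the later (March 31, 2319):
Day-of-year of November 21, 2317: 325.
Day-of-year of March 31, 2319: 90.
2317 has 365 days, so 365 − 325 = 40 days remain in 2317.
Full years: 2318: 365. Sum = 365.
Total: 40 + 365 + 90 = 495 days.
495 mod 7 = 5, so 5 days before Monday is Wednesday.

Wednesday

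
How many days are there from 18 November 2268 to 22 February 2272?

1191

Day-of-year of November 18, 2268: 323.
Day-of-year of February 22, 2272: 53.
2268 has 366 days, so 366 − 323 = 43 days remain in 2268.
Full years: 2269: 365; 2270: 365; 2271: 365. Sum = 1095.
Total: 43 + 1095 + 53 = 1191 days.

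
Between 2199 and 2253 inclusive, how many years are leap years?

Years divisible by 4: 2200, 2204, …, 2252 — 14 in all.
Of these, 2200 is divisible by 100 but not 400, so not leap.
Leap years: 14 − 1 = 13.

13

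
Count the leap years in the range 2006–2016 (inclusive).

Years divisible by 4 in [2006, 2016]: 2008, 2012, 2016.
No century exceptions apply. Count: 3.

3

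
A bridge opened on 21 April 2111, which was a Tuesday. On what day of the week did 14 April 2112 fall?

Thursday

April 2111: 30 − 21 = 9 days remain.
Then 11 full months totalling 336 days.
April 1–14, 2112: 14 days.
Total: 9 + 336 + 14 = 359 days.
359 mod 7 = 2, so 2 days after Tuesday is Thursday.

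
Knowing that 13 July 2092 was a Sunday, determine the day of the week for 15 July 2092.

Within July 2092: 15 − 13 = 2 days.
2 mod 7 = 2, so 2 days after Sunday is Tuesday.

Tuesday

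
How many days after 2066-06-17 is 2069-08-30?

1170

June 17, 2066 → June 17, 2067: 365 days.
June 17, 2067 → June 17, 2068: 366 days (2068 is a leap year).
June 17, 2068 → June 17, 2069: 365 days.
June 2069: 30 − 17 = 13 days remain.
Then July (31): 31 days.
August 1–30, 2069: 30 days.
Residual: 74 days.
Total: 1170 days.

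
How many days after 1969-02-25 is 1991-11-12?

Day-of-year of February 25, 1969: 56.
Day-of-year of November 12, 1991: 316.
1969 has 365 days, so 365 − 56 = 309 days remain in 1969.
Full years 1970–1990: 16 common + 5 leap = 16×365 + 5×366 = 7670 days.
Total: 309 + 7670 + 316 = 8295 days.

8295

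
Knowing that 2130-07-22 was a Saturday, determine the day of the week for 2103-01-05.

Count forward from the earlier date (January 5, 2103) to the later (July 22, 2130):
From January 5, 2103 to January 5, 2130: 27 years, of which 7 contain a Feb 29 — 20×365 + 7×366 = 9862 days.
January 2130: 31 − 5 = 26 days remain.
Then February 2130 (28), March (31), April (30), May (31), June (30): 28 + 31 + 30 + 31 + 30 = 150 days.
July 1–22, 2130: 22 days.
Residual: 198 days.
Total: 10060 days.
10060 mod 7 = 1, so 1 day before Saturday is Friday.

Friday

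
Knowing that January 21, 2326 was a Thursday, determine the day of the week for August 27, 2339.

Day-of-year of January 21, 2326: 21.
Day-of-year of August 27, 2339: 239.
2326 has 365 days, so 365 − 21 = 344 days remain in 2326.
Full years 2327–2338: 9 common + 3 leap = 9×365 + 3×366 = 4383 days.
Total: 344 + 4383 + 239 = 4966 days.
4966 mod 7 = 3, so 3 days after Thursday is Sunday.

Sunday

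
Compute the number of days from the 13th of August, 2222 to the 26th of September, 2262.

From August 13, 2222 to August 13, 2262: 40 years, of which 10 contain a Feb 29 — 30×365 + 10×366 = 14610 days.
August 2262: 31 − 13 = 18 days remain.
September 1–26, 2262: 26 days.
Residual: 44 days.
Total: 14654 days.

14654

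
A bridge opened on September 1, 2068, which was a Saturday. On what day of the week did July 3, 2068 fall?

Count forward from the earlier date (July 3, 2068) to the later (September 1, 2068):
July 2068: 31 − 3 = 28 days remain.
Then August (31): 31 days.
September 1, 2068: 1 day.
Total: 28 + 31 + 1 = 60 days.
60 mod 7 = 4, so 4 days before Saturday is Tuesday.

Tuesday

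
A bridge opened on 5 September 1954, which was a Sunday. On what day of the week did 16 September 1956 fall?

Sunday

Day-of-year of September 5, 1954: 248.
Day-of-year of September 16, 1956: 260.
1954 has 365 days, so 365 − 248 = 117 days remain in 1954.
Full years: 1955: 365. Sum = 365.
Total: 117 + 365 + 260 = 742 days.
742 is a multiple of 7, so 16 September 1956 falls on the same weekday: Sunday.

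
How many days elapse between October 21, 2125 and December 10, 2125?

October 2125: 31 − 21 = 10 days remain.
Then November (30): 30 days.
December 1–10, 2125: 10 days.
Total: 10 + 30 + 10 = 50 days.

50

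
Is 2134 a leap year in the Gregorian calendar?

No

2134 is not a leap year.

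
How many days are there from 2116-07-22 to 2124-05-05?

2844

From July 22, 2116 to July 22, 2123: 7 years, of which 1 contains a Feb 29 — 6×365 + 1×366 = 2556 days.
July 2123: 31 − 22 = 9 days remain.
Then 9 full months totalling 274 days.
May 1–5, 2124: 5 days.
Residual: 288 days.
Total: 2844 days.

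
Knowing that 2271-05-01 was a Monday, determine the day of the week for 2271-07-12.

Wednesday

May 2271: 31 − 1 = 30 days remain.
Then June (30): 30 days.
July 1–12, 2271: 12 days.
Total: 30 + 30 + 12 = 72 days.
72 mod 7 = 2, so 2 days after Monday is Wednesday.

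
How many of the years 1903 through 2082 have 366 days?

45

Years divisible by 4: 1904, 1908, …, 2080 — 45 in all.
2000 is divisible by 400, so still leap.
No century exceptions apply. Count: 45.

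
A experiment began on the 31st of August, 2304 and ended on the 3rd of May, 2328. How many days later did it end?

8646

Day-of-year of August 31, 2304: 244.
Day-of-year of May 3, 2328: 124.
2304 has 366 days, so 366 − 244 = 122 days remain in 2304.
Full years 2305–2327: 18 common + 5 leap = 18×365 + 5×366 = 8400 days.
Total: 122 + 8400 + 124 = 8646 days.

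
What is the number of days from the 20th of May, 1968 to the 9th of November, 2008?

14783

From May 20, 1968 to May 20, 2008: 40 years, of which 10 contain a Feb 29 — 30×365 + 10×366 = 14610 days.
(2000 is a leap year (divisible by 400).)
May 2008: 31 − 20 = 11 days remain.
Then June (30), July (31), August (31), September (30), October (31): 30 + 31 + 31 + 30 + 31 = 153 days.
November 1–9, 2008: 9 days.
Residual: 173 days.
Total: 14783 days.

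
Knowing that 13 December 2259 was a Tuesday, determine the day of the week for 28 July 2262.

December 13, 2259 → December 13, 2260: 366 days (2260 is a leap year).
December 13, 2260 → December 13, 2261: 365 days.
December 2261: 31 − 13 = 18 days remain.
Then January (31), February 2262 (28), March (31), April (30), May (31), June (30): 31 + 28 + 31 + 30 + 31 + 30 = 181 days.
July 1–28, 2262: 28 days.
Residual: 227 days.
Total: 958 days.
958 mod 7 = 6, so 6 days after Tuesday is Monday.

Monday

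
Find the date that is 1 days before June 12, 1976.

June 11, 1976

Count 1 days before June 12, 1976:
Within June 1976: 12 − 11 = 1 day.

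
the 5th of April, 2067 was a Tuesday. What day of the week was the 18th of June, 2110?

Wednesday

Day-of-year of April 5, 2067: 95.
Day-of-year of June 18, 2110: 169.
2067 has 365 days, so 365 − 95 = 270 days remain in 2067.
Full years 2068–2109: 32 common + 10 leap = 32×365 + 10×366 = 15340 days.
Total: 270 + 15340 + 169 = 15779 days.
15779 mod 7 = 1, so 1 day after Tuesday is Wednesday.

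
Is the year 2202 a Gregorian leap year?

No

2202 is not a leap year.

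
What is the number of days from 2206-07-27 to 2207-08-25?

July 2206: 31 − 27 = 4 days remain.
Then 12 full months totalling 365 days.
August 1–25, 2207: 25 days.
Total: 4 + 365 + 25 = 394 days.

394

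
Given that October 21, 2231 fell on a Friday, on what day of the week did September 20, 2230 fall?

Count forward from the earlier date (September 20, 2230) to the later (October 21, 2231):
September 20, 2230 → September 20, 2231: 365 days.
September 2231: 30 − 20 = 10 days remain.
October 1–21, 2231: 21 days.
Residual: 31 days.
Total: 396 days.
396 mod 7 = 4, so 4 days before Friday is Monday.

Monday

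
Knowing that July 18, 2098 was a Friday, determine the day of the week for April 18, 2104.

Day-of-year of July 18, 2098: 199.
Day-of-year of April 18, 2104: 109.
2098 has 365 days, so 365 − 199 = 166 days remain in 2098.
Full years: 2099: 365; 2100: 365; 2101: 365; 2102: 365; 2103: 365. Sum = 1825.
Total: 166 + 1825 + 109 = 2100 days.
2100 is a multiple of 7, so April 18, 2104 falls on the same weekday: Friday.

Friday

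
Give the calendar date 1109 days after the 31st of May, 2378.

the 13th of June, 2381

Count 1109 days after May 31, 2378:
May 31, 2378 → May 31, 2379: 365 days.
May 31, 2379 → May 31, 2380: 366 days (2380 is a leap year).
May 31, 2380 → May 31, 2381: 365 days.
May 2381: 31 − 31 = 0 days remain.
June 1–13, 2381: 13 days.
Residual: 13 days.
Total: 1109 days.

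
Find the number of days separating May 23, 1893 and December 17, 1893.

May 1893: 31 − 23 = 8 days remain.
Then June (30), July (31), August (31), September (30), October (31), November (30): 30 + 31 + 31 + 30 + 31 + 30 = 183 days.
December 1–17, 1893: 17 days.
Total: 8 + 183 + 17 = 208 days.

208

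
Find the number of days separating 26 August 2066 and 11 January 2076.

Day-of-year of August 26, 2066: 238.
Day-of-year of January 11, 2076: 11.
2066 has 365 days, so 365 − 238 = 127 days remain in 2066.
Full years 2067–2075: 7 common + 2 leap = 7×365 + 2×366 = 3287 days.
Total: 127 + 3287 + 11 = 3425 days.

3425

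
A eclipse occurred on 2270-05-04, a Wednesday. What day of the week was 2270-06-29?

May 2270: 31 − 4 = 27 days remain.
June 1–29, 2270: 29 days.
Total: 27 + 29 = 56 days.
56 is a multiple of 7, so 2270-06-29 falls on the same weekday: Wednesday.

Wednesday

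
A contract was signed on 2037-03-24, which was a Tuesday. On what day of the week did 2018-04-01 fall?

Count forward from the earlier date (April 1, 2018) to the later (March 24, 2037):
From April 1, 2018 to April 1, 2036: 18 years, of which 5 contain a Feb 29 — 13×365 + 5×366 = 6575 days.
April 2036: 30 − 1 = 29 days remain.
Then 10 full months totalling 304 days.
March 1–24, 2037: 24 days.
Residual: 357 days.
Total: 6932 days.
6932 mod 7 = 2, so 2 days before Tuesday is Sunday.

Sunday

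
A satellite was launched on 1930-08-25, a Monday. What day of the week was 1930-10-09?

August 1930: 31 − 25 = 6 days remain.
Then September (30): 30 days.
October 1–9, 1930: 9 days.
Total: 6 + 30 + 9 = 45 days.
45 mod 7 = 3, so 3 days after Monday is Thursday.

Thursday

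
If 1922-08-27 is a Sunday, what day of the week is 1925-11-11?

Wednesday

August 27, 1922 → August 27, 1923: 365 days.
August 27, 1923 → August 27, 1924: 366 days (1924 is a leap year).
August 27, 1924 → August 27, 1925: 365 days.
August 1925: 31 − 27 = 4 days remain.
Then September (30), October (31): 30 + 31 = 61 days.
November 1–11, 1925: 11 days.
Residual: 76 days.
Total: 1172 days.
1172 mod 7 = 3, so 3 days after Sunday is Wednesday.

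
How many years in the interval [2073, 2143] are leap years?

16

Years divisible by 4: 2076, 2080, …, 2140 — 17 in all.
Of these, 2100 is divisible by 100 but not 400, so not leap.
Leap years: 17 − 1 = 16.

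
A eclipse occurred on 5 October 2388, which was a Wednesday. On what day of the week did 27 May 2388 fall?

Count forward from the earlier date (May 27, 2388) to the later (October 5, 2388):
May 2388: 31 − 27 = 4 days remain.
Then June (30), July (31), August (31), September (30): 30 + 31 + 31 + 30 = 122 days.
October 1–5, 2388: 5 days.
Total: 4 + 122 + 5 = 131 days.
131 mod 7 = 5, so 5 days before Wednesday is Friday.

Friday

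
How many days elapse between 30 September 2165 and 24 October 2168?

1120

Day-of-year of September 30, 2165: 273.
Day-of-year of October 24, 2168: 298.
2165 has 365 days, so 365 − 273 = 92 days remain in 2165.
Full years: 2166: 365; 2167: 365. Sum = 730.
Total: 92 + 730 + 298 = 1120 days.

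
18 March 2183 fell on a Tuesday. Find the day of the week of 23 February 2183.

Sunday

Count forward from the earlier date (February 23, 2183) to the later (March 18, 2183):
February 2183: 28 − 23 = 5 days remain (2183 is not a leap year, so February has 28 days).
March 1–18, 2183: 18 days.
Total: 5 + 18 = 23 days.
23 mod 7 = 2, so 2 days before Tuesday is Sunday.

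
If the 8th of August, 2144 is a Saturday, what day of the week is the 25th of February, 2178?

Wednesday

From August 8, 2144 to August 8, 2177: 33 years, of which 8 contain a Feb 29 — 25×365 + 8×366 = 12053 days.
August 2177: 31 − 8 = 23 days remain.
Then September (30), October (31), November (30), December (31), January (31): 30 + 31 + 30 + 31 + 31 = 153 days.
February 1–25, 2178: 25 days (2178 is not a leap year).
Residual: 201 days.
Total: 12254 days.
12254 mod 7 = 4, so 4 days after Saturday is Wednesday.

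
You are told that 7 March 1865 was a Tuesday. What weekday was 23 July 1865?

March 1865: 31 − 7 = 24 days remain.
Then April (30), May (31), June (30): 30 + 31 + 30 = 91 days.
July 1–23, 1865: 23 days.
Total: 24 + 91 + 23 = 138 days.
138 mod 7 = 5, so 5 days after Tuesday is Sunday.

Sunday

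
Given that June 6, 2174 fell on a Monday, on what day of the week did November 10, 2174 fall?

Thursday

June 2174: 30 − 6 = 24 days remain.
Then July (31), August (31), September (30), October (31): 31 + 31 + 30 + 31 = 123 days.
November 1–10, 2174: 10 days.
Total: 24 + 123 + 10 = 157 days.
157 mod 7 = 3, so 3 days after Monday is Thursday.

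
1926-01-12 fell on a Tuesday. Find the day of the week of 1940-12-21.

Saturday

Day-of-year of January 12, 1926: 12.
Day-of-year of December 21, 1940: 356.
1926 has 365 days, so 365 − 12 = 353 days remain in 1926.
Full years 1927–1939: 10 common + 3 leap = 10×365 + 3×366 = 4748 days.
Total: 353 + 4748 + 356 = 5457 days.
5457 mod 7 = 4, so 4 days after Tuesday is Saturday.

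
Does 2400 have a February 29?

Yes

2400 is a leap year (divisible by 400).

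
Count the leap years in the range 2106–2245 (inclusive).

Years divisible by 4: 2108, 2112, …, 2244 — 35 in all.
Of these, 2200 is divisible by 100 but not 400, so not leap.
Leap years: 35 − 1 = 34.

34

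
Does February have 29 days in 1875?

No

1875 is not a leap year.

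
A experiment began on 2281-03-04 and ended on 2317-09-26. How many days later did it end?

13354

From March 4, 2281 to March 4, 2317: 36 years, of which 8 contain a Feb 29 — 28×365 + 8×366 = 13148 days.
(2300 is not a leap year (divisible by 100 but not 400).)
March 2317: 31 − 4 = 27 days remain.
Then April (30), May (31), June (30), July (31), August (31): 30 + 31 + 30 + 31 + 31 = 153 days.
September 1–26, 2317: 26 days.
Residual: 206 days.
Total: 13354 days.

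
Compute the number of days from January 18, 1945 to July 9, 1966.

7842

Day-of-year of January 18, 1945: 18.
Day-of-year of July 9, 1966: 190.
1945 has 365 days, so 365 − 18 = 347 days remain in 1945.
Full years 1946–1965: 15 common + 5 leap = 15×365 + 5×366 = 7305 days.
Total: 347 + 7305 + 190 = 7842 days.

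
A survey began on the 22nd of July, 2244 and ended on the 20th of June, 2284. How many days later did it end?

14578

From July 22, 2244 to July 22, 2283: 39 years, of which 9 contain a Feb 29 — 30×365 + 9×366 = 14244 days.
July 2283: 31 − 22 = 9 days remain.
Then 10 full months totalling 305 days.
June 1–20, 2284: 20 days.
Residual: 334 days.
Total: 14578 days.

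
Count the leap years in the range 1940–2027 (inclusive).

22

Years divisible by 4: 1940, 1944, …, 2024 — 22 in all.
2000 is divisible by 400, so still leap.
No century exceptions apply. Count: 22.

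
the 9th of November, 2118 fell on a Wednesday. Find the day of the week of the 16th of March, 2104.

Sunday

Count forward from the earlier date (March 16, 2104) to the later (November 9, 2118):
From March 16, 2104 to March 16, 2118: 14 years, of which 3 contain a Feb 29 — 11×365 + 3×366 = 5113 days.
March 2118: 31 − 16 = 15 days remain.
Then April (30), May (31), June (30), July (31), August (31), September (30), October (31): 30 + 31 + 30 + 31 + 31 + 30 + 31 = 214 days.
November 1–9, 2118: 9 days.
Residual: 238 days.
Total: 5351 days.
5351 mod 7 = 3, so 3 days before Wednesday is Sunday.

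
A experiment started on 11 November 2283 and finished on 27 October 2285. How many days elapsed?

716

November 11, 2283 → November 11, 2284: 366 days (2284 is a leap year).
November 2284: 30 − 11 = 19 days remain.
Then 10 full months totalling 304 days.
October 1–27, 2285: 27 days.
Residual: 350 days.
Total: 716 days.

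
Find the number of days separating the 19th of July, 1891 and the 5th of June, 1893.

687

July 1891: 31 − 19 = 12 days remain.
Then 22 full months totalling 670 days.
June 1–5, 1893: 5 days.
Total: 12 + 670 + 5 = 687 days.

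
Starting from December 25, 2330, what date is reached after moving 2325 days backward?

August 13, 2324

Count 2325 days before December 25, 2330:
August 13, 2324 → August 13, 2325: 365 days.
August 13, 2325 → August 13, 2326: 365 days.
August 13, 2326 → August 13, 2327: 365 days.
August 13, 2327 → August 13, 2328: 366 days (2328 is a leap year).
August 13, 2328 → August 13, 2329: 365 days.
August 13, 2329 → August 13, 2330: 365 days.
August 2330: 31 − 13 = 18 days remain.
Then September (30), October (31), November (30): 30 + 31 + 30 = 91 days.
December 1–25, 2330: 25 days.
Residual: 134 days.
Total: 2325 days.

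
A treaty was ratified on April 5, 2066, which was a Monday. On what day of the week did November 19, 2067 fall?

Saturday

April 2066: 30 − 5 = 25 days remain.
Then 18 full months totalling 549 days.
November 1–19, 2067: 19 days.
Total: 25 + 549 + 19 = 593 days.
593 mod 7 = 5, so 5 days after Monday is Saturday.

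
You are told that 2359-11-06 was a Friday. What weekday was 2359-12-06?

November 2359: 30 − 6 = 24 days remain.
December 1–6, 2359: 6 days.
Total: 24 + 6 = 30 days.
30 mod 7 = 2, so 2 days after Friday is Sunday.

Sunday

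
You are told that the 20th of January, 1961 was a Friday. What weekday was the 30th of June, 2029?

Saturday

From January 20, 1961 to January 20, 2029: 68 years, of which 17 contain a Feb 29 — 51×365 + 17×366 = 24837 days.
(2000 is a leap year (divisible by 400).)
January 2029: 31 − 20 = 11 days remain.
Then February 2029 (28), March (31), April (30), May (31): 28 + 31 + 30 + 31 = 120 days.
June 1–30, 2029: 30 days.
Residual: 161 days.
Total: 24998 days.
24998 mod 7 = 1, so 1 day after Friday is Saturday.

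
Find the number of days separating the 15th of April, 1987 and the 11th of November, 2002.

From April 15, 1987 to April 15, 2002: 15 years, of which 4 contain a Feb 29 — 11×365 + 4×366 = 5479 days.
(2000 is a leap year (divisible by 400).)
April 2002: 30 − 15 = 15 days remain.
Then May (31), June (30), July (31), August (31), September (30), October (31): 31 + 30 + 31 + 31 + 30 + 31 = 184 days.
November 1–11, 2002: 11 days.
Residual: 210 days.
Total: 5689 days.

5689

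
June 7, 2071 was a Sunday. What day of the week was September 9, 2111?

Wednesday

From June 7, 2071 to June 7, 2111: 40 years, of which 9 contain a Feb 29 — 31×365 + 9×366 = 14609 days.
(2100 is not a leap year (divisible by 100 but not 400).)
June 2111: 30 − 7 = 23 days remain.
Then July (31), August (31): 31 + 31 = 62 days.
September 1–9, 2111: 9 days.
Residual: 94 days.
Total: 14703 days.
14703 mod 7 = 3, so 3 days after Sunday is Wednesday.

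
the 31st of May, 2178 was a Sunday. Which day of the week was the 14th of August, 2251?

Day-of-year of May 31, 2178: 151.
Day-of-year of August 14, 2251: 226.
2178 has 365 days, so 365 − 151 = 214 days remain in 2178.
Full years 2179–2250: 55 common + 17 leap = 55×365 + 17×366 = 26297 days.
Total: 214 + 26297 + 226 = 26737 days.
26737 mod 7 = 4, so 4 days after Sunday is Thursday.

Thursday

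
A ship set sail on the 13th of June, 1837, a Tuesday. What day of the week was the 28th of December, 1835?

Count forward from the earlier date (December 28, 1835) to the later (June 13, 1837):
December 28, 1835 → December 28, 1836: 366 days (1836 is a leap year).
December 1836: 31 − 28 = 3 days remain.
Then January (31), February 1837 (28), March (31), April (30), May (31): 31 + 28 + 31 + 30 + 31 = 151 days.
June 1–13, 1837: 13 days.
Residual: 167 days.
Total: 533 days.
533 mod 7 = 1, so 1 day before Tuesday is Monday.

Monday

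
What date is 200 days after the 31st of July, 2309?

the 16th of February, 2310

Count 200 days after July 31, 2309:
July 2309: 31 − 31 = 0 days remain.
Then August (31), September (30), October (31), November (30), December (31), January (31): 31 + 30 + 31 + 30 + 31 + 31 = 184 days.
February 1–16, 2310: 16 days (2310 is not a leap year).
Total: 0 + 184 + 16 = 200 days.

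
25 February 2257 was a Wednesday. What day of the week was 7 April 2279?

Day-of-year of February 25, 2257: 56.
Day-of-year of April 7, 2279: 97.
2257 has 365 days, so 365 − 56 = 309 days remain in 2257.
Full years 2258–2278: 16 common + 5 leap = 16×365 + 5×366 = 7670 days.
Total: 309 + 7670 + 97 = 8076 days.
8076 mod 7 = 5, so 5 days after Wednesday is Monday.

Monday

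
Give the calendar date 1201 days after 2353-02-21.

2356-06-06

Count 1201 days after February 21, 2353:
Day-of-year of February 21, 2353: 52.
Day-of-year of June 6, 2356: 158.
2353 has 365 days, so 365 − 52 = 313 days remain in 2353.
Full years: 2354: 365; 2355: 365. Sum = 730.
Total: 313 + 730 + 158 = 1201 days.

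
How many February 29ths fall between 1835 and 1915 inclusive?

Years divisible by 4: 1836, 1840, …, 1912 — 20 in all.
Of these, 1900 is divisible by 100 but not 400, so not leap.
Leap years: 20 − 1 = 19.

19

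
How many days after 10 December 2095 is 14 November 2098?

1070

Day-of-year of December 10, 2095: 344.
Day-of-year of November 14, 2098: 318.
2095 has 365 days, so 365 − 344 = 21 days remain in 2095.
Full years: 2096: 366; 2097: 365. Sum = 731.
Total: 21 + 731 + 318 = 1070 days.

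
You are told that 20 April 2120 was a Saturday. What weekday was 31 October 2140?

Monday

From April 20, 2120 to April 20, 2140: 20 years, of which 5 contain a Feb 29 — 15×365 + 5×366 = 7305 days.
April 2140: 30 − 20 = 10 days remain.
Then May (31), June (30), July (31), August (31), September (30): 31 + 30 + 31 + 31 + 30 = 153 days.
October 1–31, 2140: 31 days.
Residual: 194 days.
Total: 7499 days.
7499 mod 7 = 2, so 2 days after Saturday is Monday.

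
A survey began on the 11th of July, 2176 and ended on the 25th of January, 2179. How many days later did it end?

928

Day-of-year of July 11, 2176: 193.
Day-of-year of January 25, 2179: 25.
2176 has 366 days, so 366 − 193 = 173 days remain in 2176.
Full years: 2177: 365; 2178: 365. Sum = 730.
Total: 173 + 730 + 25 = 928 days.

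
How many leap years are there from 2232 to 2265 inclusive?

9

Years divisible by 4 in [2232, 2265]: 2232, 2236, 2240, 2244, 2248, 2252, 2256, 2260, 2264.
No century exceptions apply. Count: 9.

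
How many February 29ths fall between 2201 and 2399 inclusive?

48

Years divisible by 4: 2204, 2208, …, 2396 — 49 in all.
Of these, 2300 is divisible by 100 but not 400, so not leap.
Leap years: 49 − 1 = 48.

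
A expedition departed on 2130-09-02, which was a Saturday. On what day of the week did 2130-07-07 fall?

Count forward from the earlier date (July 7, 2130) to the later (September 2, 2130):
July 2130: 31 − 7 = 24 days remain.
Then August (31): 31 days.
September 1–2, 2130: 2 days.
Total: 24 + 31 + 2 = 57 days.
57 mod 7 = 1, so 1 day before Saturday is Friday.

Friday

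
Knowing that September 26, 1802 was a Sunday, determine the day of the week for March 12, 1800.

Count forward from the earlier date (March 12, 1800) to the later (September 26, 1802):
March 12, 1800 → March 12, 1801: 365 days.
March 12, 1801 → March 12, 1802: 365 days.
March 1802: 31 − 12 = 19 days remain.
Then April (30), May (31), June (30), July (31), August (31): 30 + 31 + 30 + 31 + 31 = 153 days.
September 1–26, 1802: 26 days.
Residual: 198 days.
Total: 928 days.
928 mod 7 = 4, so 4 days before Sunday is Wednesday.

Wednesday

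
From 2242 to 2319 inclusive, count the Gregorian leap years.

18

Years divisible by 4: 2244, 2248, …, 2316 — 19 in all.
Of these, 2300 is divisible by 100 but not 400, so not leap.
Leap years: 19 − 1 = 18.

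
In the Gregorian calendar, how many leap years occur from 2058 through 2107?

11

Years divisible by 4 in [2058, 2107]: 2060, 2064, 2068, 2072, 2076, 2080, 2084, 2088, 2092, 2096, 2100, 2104.
Of these, 2100 is divisible by 100 but not 400, so not leap.
Leap years: 12 − 1 = 11.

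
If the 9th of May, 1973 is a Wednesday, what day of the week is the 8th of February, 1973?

Count forward from the earlier date (February 8, 1973) to the later (May 9, 1973):
February 1973: 28 − 8 = 20 days remain (1973 is not a leap year, so February has 28 days).
Then March (31), April (30): 31 + 30 = 61 days.
May 1–9, 1973: 9 days.
Total: 20 + 61 + 9 = 90 days.
90 mod 7 = 6, so 6 days before Wednesday is Thursday.

Thursday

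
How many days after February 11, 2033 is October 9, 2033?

240

February 2033: 28 − 11 = 17 days remain (2033 is not a leap year, so February has 28 days).
Then March (31), April (30), May (31), June (30), July (31), August (31), September (30): 31 + 30 + 31 + 30 + 31 + 31 + 30 = 214 days.
October 1–9, 2033: 9 days.
Total: 17 + 214 + 9 = 240 days.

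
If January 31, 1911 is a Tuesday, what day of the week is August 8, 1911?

Tuesday

January 1911: 31 − 31 = 0 days remain.
Then February 1911 (28), March (31), April (30), May (31), June (30), July (31): 28 + 31 + 30 + 31 + 30 + 31 = 181 days.
August 1–8, 1911: 8 days.
Total: 0 + 181 + 8 = 189 days.
189 is a multiple of 7, so August 8, 1911 falls on the same weekday: Tuesday.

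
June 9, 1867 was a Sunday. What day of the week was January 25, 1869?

June 1867: 30 − 9 = 21 days remain.
Then 18 full months totalling 550 days.
January 1–25, 1869: 25 days.
Total: 21 + 550 + 25 = 596 days.
596 mod 7 = 1, so 1 day after Sunday is Monday.

Monday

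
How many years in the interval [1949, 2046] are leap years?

24

Years divisible by 4: 1952, 1956, …, 2044 — 24 in all.
2000 is divisible by 400, so still leap.
No century exceptions apply. Count: 24.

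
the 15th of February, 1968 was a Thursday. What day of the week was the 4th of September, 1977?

Sunday

Day-of-year of February 15, 1968: 46.
Day-of-year of September 4, 1977: 247.
1968 has 366 days, so 366 − 46 = 320 days remain in 1968.
Full years 1969–1976: 6 common + 2 leap = 6×365 + 2×366 = 2922 days.
Total: 320 + 2922 + 247 = 3489 days.
3489 mod 7 = 3, so 3 days after Thursday is Sunday.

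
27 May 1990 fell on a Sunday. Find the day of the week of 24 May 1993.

May 27, 1990 → May 27, 1991: 365 days.
May 27, 1991 → May 27, 1992: 366 days (1992 is a leap year).
May 1992: 31 − 27 = 4 days remain.
Then 11 full months totalling 334 days.
May 1–24, 1993: 24 days.
Residual: 362 days.
Total: 1093 days.
1093 mod 7 = 1, so 1 day after Sunday is Monday.

Monday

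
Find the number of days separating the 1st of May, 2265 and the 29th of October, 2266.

Day-of-year of May 1, 2265: 121.
Day-of-year of October 29, 2266: 302.
2265 has 365 days, so 365 − 121 = 244 days remain in 2265.
Total: 244 + 302 = 546 days.

546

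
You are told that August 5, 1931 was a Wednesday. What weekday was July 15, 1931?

Wednesday

Count forward from the earlier date (July 15, 1931) to the later (August 5, 1931):
July 1931: 31 − 15 = 16 days remain.
August 1–5, 1931: 5 days.
Total: 16 + 5 = 21 days.
21 is a multiple of 7, so July 15, 1931 falls on the same weekday: Wednesday.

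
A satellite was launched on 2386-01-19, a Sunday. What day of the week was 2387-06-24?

Wednesday

January 2386: 31 − 19 = 12 days remain.
Then 16 full months totalling 485 days.
June 1–24, 2387: 24 days.
Total: 12 + 485 + 24 = 521 days.
521 mod 7 = 3, so 3 days after Sunday is Wednesday.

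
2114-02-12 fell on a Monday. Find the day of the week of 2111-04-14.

Tuesday

Count forward from the earlier date (April 14, 2111) to the later (February 12, 2114):
April 14, 2111 → April 14, 2112: 366 days (2112 is a leap year).
April 14, 2112 → April 14, 2113: 365 days.
April 2113: 30 − 14 = 16 days remain.
Then 9 full months totalling 276 days.
February 1–12, 2114: 12 days (2114 is not a leap year).
Residual: 304 days.
Total: 1035 days.
1035 mod 7 = 6, so 6 days before Monday is Tuesday.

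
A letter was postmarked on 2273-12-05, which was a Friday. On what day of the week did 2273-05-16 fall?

Count forward from the earlier date (May 16, 2273) to the later (December 5, 2273):
May 2273: 31 − 16 = 15 days remain.
Then June (30), July (31), August (31), September (30), October (31), November (30): 30 + 31 + 31 + 30 + 31 + 30 = 183 days.
December 1–5, 2273: 5 days.
Total: 15 + 183 + 5 = 203 days.
203 is a multiple of 7, so 2273-05-16 falls on the same weekday: Friday.

Friday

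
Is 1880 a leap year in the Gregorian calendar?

1880 is a leap year.

Yes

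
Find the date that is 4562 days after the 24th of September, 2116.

the 22nd of March, 2129

Count 4562 days after September 24, 2116:
Day-of-year of September 24, 2116: 268.
Day-of-year of March 22, 2129: 81.
2116 has 366 days, so 366 − 268 = 98 days remain in 2116.
Full years 2117–2128: 9 common + 3 leap = 9×365 + 3×366 = 4383 days.
Total: 98 + 4383 + 81 = 4562 days.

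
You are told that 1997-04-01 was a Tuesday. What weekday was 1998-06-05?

Day-of-year of April 1, 1997: 91.
Day-of-year of June 5, 1998: 156.
1997 has 365 days, so 365 − 91 = 274 days remain in 1997.
Total: 274 + 156 = 430 days.
430 mod 7 = 3, so 3 days after Tuesday is Friday.

Friday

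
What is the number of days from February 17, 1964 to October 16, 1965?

February 1964: 29 − 17 = 12 days remain (1964 is a leap year, so February has 29 days).
Then 19 full months totalling 579 days.
October 1–16, 1965: 16 days.
Total: 12 + 579 + 16 = 607 days.

607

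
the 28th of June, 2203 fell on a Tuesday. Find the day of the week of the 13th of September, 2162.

Count forward from the earlier date (September 13, 2162) to the later (June 28, 2203):
Day-of-year of September 13, 2162: 256.
Day-of-year of June 28, 2203: 179.
2162 has 365 days, so 365 − 256 = 109 days remain in 2162.
Full years 2163–2202: 31 common + 9 leap = 31×365 + 9×366 = 14609 days.
Total: 109 + 14609 + 179 = 14897 days.
14897 mod 7 = 1, so 1 day before Tuesday is Monday.

Monday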